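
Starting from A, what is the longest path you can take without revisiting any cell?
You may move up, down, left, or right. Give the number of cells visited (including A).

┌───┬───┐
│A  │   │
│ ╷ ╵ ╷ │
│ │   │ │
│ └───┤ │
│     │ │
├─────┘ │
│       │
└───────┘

Finding longest simple path using DFS:
Start: (0, 0)
Longest path visits 12 cells
Path: A → right → down → right → up → right → down → down → down → left → left → left

Solution:

┌───┬───┐
│A ↓│↱ ↓│
│ ╷ ╵ ╷ │
│ │↳ ↑│↓│
│ └───┤ │
│     │↓│
├─────┘ │
│B ← ← ↲│
└───────┘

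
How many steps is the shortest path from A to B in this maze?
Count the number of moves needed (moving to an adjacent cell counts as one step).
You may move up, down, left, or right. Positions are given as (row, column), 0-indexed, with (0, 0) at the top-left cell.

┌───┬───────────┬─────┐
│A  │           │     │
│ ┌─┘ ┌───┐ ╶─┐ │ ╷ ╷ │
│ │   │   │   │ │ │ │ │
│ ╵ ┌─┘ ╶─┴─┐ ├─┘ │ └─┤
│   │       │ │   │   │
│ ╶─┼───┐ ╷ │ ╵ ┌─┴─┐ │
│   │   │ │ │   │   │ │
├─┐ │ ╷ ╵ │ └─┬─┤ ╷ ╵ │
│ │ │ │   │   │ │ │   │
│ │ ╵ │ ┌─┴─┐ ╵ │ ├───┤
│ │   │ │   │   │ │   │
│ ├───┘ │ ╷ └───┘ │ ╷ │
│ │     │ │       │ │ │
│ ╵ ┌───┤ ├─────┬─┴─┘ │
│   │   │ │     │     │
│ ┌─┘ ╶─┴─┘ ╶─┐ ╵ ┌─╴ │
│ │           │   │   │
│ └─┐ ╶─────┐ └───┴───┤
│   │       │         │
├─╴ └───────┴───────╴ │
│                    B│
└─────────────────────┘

Using BFS to find shortest path:
Start: (0, 0), End: (10, 10)
Path found:
(0,0) → (1,0) → (2,0) → (3,0) → (3,1) → (4,1) → (5,1) → (5,2) → (4,2) → (3,2) → (3,3) → (4,3) → (5,3) → (6,3) → (6,2) → (6,1) → (7,1) → (7,0) → (8,0) → (9,0) → (9,1) → (10,1) → (10,2) → (10,3) → (10,4) → (10,5) → (10,6) → (10,7) → (10,8) → (10,9) → (10,10)
Number of steps: 30

Solution:

┌───┬───────────┬─────┐
│A  │           │     │
│ ┌─┘ ┌───┐ ╶─┐ │ ╷ ╷ │
│↓│   │   │   │ │ │ │ │
│ ╵ ┌─┘ ╶─┴─┐ ├─┘ │ └─┤
│↓  │       │ │   │   │
│ ╶─┼───┐ ╷ │ ╵ ┌─┴─┐ │
│↳ ↓│↱ ↓│ │ │   │   │ │
├─┐ │ ╷ ╵ │ └─┬─┤ ╷ ╵ │
│ │↓│↑│↓  │   │ │ │   │
│ │ ╵ │ ┌─┴─┐ ╵ │ ├───┤
│ │↳ ↑│↓│   │   │ │   │
│ ├───┘ │ ╷ └───┘ │ ╷ │
│ │↓ ← ↲│ │       │ │ │
│ ╵ ┌───┤ ├─────┬─┴─┘ │
│↓ ↲│   │ │     │     │
│ ┌─┘ ╶─┴─┘ ╶─┐ ╵ ┌─╴ │
│↓│           │   │   │
│ └─┐ ╶─────┐ └───┴───┤
│↳ ↓│       │         │
├─╴ └───────┴───────╴ │
│  ↳ → → → → → → → → B│
└─────────────────────┘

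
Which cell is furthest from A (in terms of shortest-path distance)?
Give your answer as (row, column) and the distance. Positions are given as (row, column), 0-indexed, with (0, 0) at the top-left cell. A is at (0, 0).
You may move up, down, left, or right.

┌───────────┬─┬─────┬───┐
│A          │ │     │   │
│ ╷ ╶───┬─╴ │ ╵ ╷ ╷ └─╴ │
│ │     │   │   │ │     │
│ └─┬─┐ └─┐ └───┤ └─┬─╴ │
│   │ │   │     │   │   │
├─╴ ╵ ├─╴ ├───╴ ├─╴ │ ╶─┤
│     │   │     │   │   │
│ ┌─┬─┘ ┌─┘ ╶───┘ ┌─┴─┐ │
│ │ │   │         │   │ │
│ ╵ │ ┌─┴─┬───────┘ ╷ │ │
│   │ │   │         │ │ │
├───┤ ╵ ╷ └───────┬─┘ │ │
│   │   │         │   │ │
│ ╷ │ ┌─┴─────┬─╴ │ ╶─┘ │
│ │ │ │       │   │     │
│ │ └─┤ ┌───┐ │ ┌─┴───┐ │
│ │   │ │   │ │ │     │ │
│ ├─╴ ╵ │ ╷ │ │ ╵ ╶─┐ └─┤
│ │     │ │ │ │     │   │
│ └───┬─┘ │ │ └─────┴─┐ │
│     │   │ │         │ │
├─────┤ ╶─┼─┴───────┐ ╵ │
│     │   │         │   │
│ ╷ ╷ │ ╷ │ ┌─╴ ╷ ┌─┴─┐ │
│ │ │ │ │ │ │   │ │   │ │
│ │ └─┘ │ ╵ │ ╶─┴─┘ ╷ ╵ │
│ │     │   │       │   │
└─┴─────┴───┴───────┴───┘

Computing BFS distances from A to all cells:
Furthest cell: (13, 0)
Distance: 61 steps

Path from A to the furthest cell:

┌───────────┬─┬─────┬───┐
│A ↓        │ │     │   │
│ ╷ ╶───┬─╴ │ ╵ ╷ ╷ └─╴ │
│ │↳ → ↓│   │   │ │     │
│ └─┬─┐ └─┐ └───┤ └─┬─╴ │
│   │ │↳ ↓│     │   │   │
├─╴ ╵ ├─╴ ├───╴ ├─╴ │ ╶─┤
│     │↓ ↲│     │   │   │
│ ┌─┬─┘ ┌─┘ ╶───┘ ┌─┴─┐ │
│ │ │↓ ↲│         │   │ │
│ ╵ │ ┌─┴─┬───────┘ ╷ │ │
│   │↓│↱ ↓│         │ │ │
├───┤ ╵ ╷ └───────┬─┘ │ │
│   │↳ ↑│↳ → → → ↓│   │ │
│ ╷ │ ┌─┴─────┬─╴ │ ╶─┘ │
│ │ │ │       │↓ ↲│     │
│ │ └─┤ ┌───┐ │ ┌─┴───┐ │
│ │   │ │   │ │↓│↱ → ↓│ │
│ ├─╴ ╵ │ ╷ │ │ ╵ ╶─┐ └─┤
│ │     │ │ │ │↳ ↑  │↳ ↓│
│ └───┬─┘ │ │ └─────┴─┐ │
│     │   │ │         │↓│
├─────┤ ╶─┼─┴───────┐ ╵ │
│↓ ↰  │↓ ↰│↓ ← ↰    │  ↓│
│ ╷ ╷ │ ╷ │ ┌─╴ ╷ ┌─┴─┐ │
│↓│↑│ │↓│↑│↓│↱ ↑│ │↓ ↰│↓│
│ │ └─┘ │ ╵ │ ╶─┴─┘ ╷ ╵ │
│B│↑ ← ↲│↑ ↲│↑ ← ← ↲│↑ ↲│
└─┴─────┴───┴───────┴───┘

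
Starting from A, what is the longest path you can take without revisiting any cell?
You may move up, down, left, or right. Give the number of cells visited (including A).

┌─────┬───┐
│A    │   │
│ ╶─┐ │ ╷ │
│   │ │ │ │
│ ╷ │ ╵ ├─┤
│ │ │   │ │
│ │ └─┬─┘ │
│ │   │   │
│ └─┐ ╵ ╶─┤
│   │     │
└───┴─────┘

Finding longest simple path using DFS:
Start: (0, 0)
Longest path visits 11 cells
Path: A → down → right → down → down → right → down → right → up → right → up

Solution:

┌─────┬───┐
│A    │   │
│ ╶─┐ │ ╷ │
│↳ ↓│ │ │ │
│ ╷ │ ╵ ├─┤
│ │↓│   │B│
│ │ └─┬─┘ │
│ │↳ ↓│↱ ↑│
│ └─┐ ╵ ╶─┤
│   │↳ ↑  │
└───┴─────┘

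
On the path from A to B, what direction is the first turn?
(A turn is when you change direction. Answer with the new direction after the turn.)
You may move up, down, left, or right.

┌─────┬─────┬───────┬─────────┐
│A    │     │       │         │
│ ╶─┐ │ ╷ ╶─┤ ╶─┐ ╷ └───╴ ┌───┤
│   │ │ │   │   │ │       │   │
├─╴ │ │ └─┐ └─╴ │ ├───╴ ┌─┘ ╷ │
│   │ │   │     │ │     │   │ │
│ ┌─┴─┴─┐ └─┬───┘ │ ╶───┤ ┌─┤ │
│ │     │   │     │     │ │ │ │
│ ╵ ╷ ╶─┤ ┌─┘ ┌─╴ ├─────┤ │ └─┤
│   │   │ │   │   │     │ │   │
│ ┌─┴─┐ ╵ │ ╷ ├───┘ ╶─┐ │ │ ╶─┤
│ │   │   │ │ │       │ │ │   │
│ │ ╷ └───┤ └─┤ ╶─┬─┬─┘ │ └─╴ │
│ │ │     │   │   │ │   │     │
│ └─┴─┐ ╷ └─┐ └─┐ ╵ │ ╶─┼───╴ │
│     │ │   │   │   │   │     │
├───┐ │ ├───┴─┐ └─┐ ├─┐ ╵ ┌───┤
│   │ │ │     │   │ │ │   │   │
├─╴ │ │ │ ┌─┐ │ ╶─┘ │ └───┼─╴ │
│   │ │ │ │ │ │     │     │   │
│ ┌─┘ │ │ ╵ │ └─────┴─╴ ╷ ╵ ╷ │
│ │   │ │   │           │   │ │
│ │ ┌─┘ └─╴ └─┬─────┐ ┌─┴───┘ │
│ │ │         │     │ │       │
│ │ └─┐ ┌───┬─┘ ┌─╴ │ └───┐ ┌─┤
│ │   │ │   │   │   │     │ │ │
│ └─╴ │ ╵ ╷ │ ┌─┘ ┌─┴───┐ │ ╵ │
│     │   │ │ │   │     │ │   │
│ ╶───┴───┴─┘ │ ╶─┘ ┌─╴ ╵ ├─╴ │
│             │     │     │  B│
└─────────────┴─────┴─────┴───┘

Directions: down, right, down, left, down, down, down, down, down, right, right, down, down, down, left, down, down, right, down, left, left, down, right, right, right, right, right, right, up, up, right, up, right, right, down, left, down, left, down, right, right, up, right, right, down, right, up, up, left, left, up, up, right, up, right, down, right, up, right, down, down, left, down, down, right, down
First turn direction: right

Solution:

┌─────┬─────┬───────┬─────────┐
│A    │     │       │         │
│ ╶─┐ │ ╷ ╶─┤ ╶─┐ ╷ └───╴ ┌───┤
│↳ ↓│ │ │   │   │ │       │   │
├─╴ │ │ └─┐ └─╴ │ ├───╴ ┌─┘ ╷ │
│↓ ↲│ │   │     │ │     │   │ │
│ ┌─┴─┴─┐ └─┬───┘ │ ╶───┤ ┌─┤ │
│↓│     │   │     │     │ │ │ │
│ ╵ ╷ ╶─┤ ┌─┘ ┌─╴ ├─────┤ │ └─┤
│↓  │   │ │   │   │     │ │   │
│ ┌─┴─┐ ╵ │ ╷ ├───┘ ╶─┐ │ │ ╶─┤
│↓│   │   │ │ │       │ │ │   │
│ │ ╷ └───┤ └─┤ ╶─┬─┬─┘ │ └─╴ │
│↓│ │     │   │   │ │   │     │
│ └─┴─┐ ╷ └─┐ └─┐ ╵ │ ╶─┼───╴ │
│↳ → ↓│ │   │   │   │   │     │
├───┐ │ ├───┴─┐ └─┐ ├─┐ ╵ ┌───┤
│   │↓│ │     │   │ │ │   │   │
├─╴ │ │ │ ┌─┐ │ ╶─┘ │ └───┼─╴ │
│   │↓│ │ │ │ │     │  ↱ ↓│↱ ↓│
│ ┌─┘ │ │ ╵ │ └─────┴─╴ ╷ ╵ ╷ │
│ │↓ ↲│ │   │        ↱ ↑│↳ ↑│↓│
│ │ ┌─┘ └─╴ └─┬─────┐ ┌─┴───┘ │
│ │↓│         │↱ → ↓│↑│    ↓ ↲│
│ │ └─┐ ┌───┬─┘ ┌─╴ │ └───┐ ┌─┤
│ │↳ ↓│ │   │↱ ↑│↓ ↲│↑ ← ↰│↓│ │
│ └─╴ │ ╵ ╷ │ ┌─┘ ┌─┴───┐ │ ╵ │
│↓ ← ↲│   │ │↑│↓ ↲│↱ → ↓│↑│↳ ↓│
│ ╶───┴───┴─┘ │ ╶─┘ ┌─╴ ╵ ├─╴ │
│↳ → → → → → ↑│↳ → ↑│  ↳ ↑│  B│
└─────────────┴─────┴─────┴───┘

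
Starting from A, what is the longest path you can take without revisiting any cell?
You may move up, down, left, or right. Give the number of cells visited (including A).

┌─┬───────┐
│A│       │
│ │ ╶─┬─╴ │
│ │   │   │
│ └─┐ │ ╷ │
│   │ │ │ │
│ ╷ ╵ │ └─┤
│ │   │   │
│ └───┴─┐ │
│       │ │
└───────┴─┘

Finding longest simple path using DFS:
Start: (0, 0)
Longest path visits 19 cells
Path: A → down → down → right → down → right → up → up → left → up → right → right → right → down → left → down → down → right → down

Solution:

┌─┬───────┐
│A│↱ → → ↓│
│ │ ╶─┬─╴ │
│↓│↑ ↰│↓ ↲│
│ └─┐ │ ╷ │
│↳ ↓│↑│↓│ │
│ ╷ ╵ │ └─┤
│ │↳ ↑│↳ ↓│
│ └───┴─┐ │
│       │B│
└───────┴─┘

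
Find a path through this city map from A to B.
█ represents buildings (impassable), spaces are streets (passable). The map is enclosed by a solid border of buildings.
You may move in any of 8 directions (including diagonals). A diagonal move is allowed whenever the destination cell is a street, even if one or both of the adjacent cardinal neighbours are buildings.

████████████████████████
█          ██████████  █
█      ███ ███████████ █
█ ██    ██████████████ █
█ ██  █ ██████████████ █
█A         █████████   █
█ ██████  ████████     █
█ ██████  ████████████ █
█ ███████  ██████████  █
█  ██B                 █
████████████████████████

Finding the shortest path from A to B:
Movement: 8-directional
Path length: 13 steps
Directions: right → right → right → right → right → right → down-right → down → down-right → down-left → left → left → left

Solution:

████████████████████████
█          ██████████  █
█      ███ ███████████ █
█ ██    ██████████████ █
█ ██  █ ██████████████ █
█A→→→→→↘   █████████   █
█ ██████↓ ████████     █
█ ██████↘ ████████████ █
█ ███████↙ ██████████  █
█  ██B←←←              █
████████████████████████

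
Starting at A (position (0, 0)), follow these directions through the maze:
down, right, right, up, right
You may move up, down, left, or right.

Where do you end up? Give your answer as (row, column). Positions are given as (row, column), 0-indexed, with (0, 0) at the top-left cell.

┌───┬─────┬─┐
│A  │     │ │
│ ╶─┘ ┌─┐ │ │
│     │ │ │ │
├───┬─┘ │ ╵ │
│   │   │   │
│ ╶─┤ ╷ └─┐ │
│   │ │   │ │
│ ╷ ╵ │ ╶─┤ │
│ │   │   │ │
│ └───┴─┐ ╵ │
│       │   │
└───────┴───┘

Following directions step by step:
Start: (0, 0)
  down: (0, 0) → (1, 0)
  right: (1, 0) → (1, 1)
  right: (1, 1) → (1, 2)
  up: (1, 2) → (0, 2)
  right: (0, 2) → (0, 3)
Final position: (0, 3)

Path taken:

┌───┬─────┬─┐
│A  │↱ B  │ │
│ ╶─┘ ┌─┐ │ │
│↳ → ↑│ │ │ │
├───┬─┘ │ ╵ │
│   │   │   │
│ ╶─┤ ╷ └─┐ │
│   │ │   │ │
│ ╷ ╵ │ ╶─┤ │
│ │   │   │ │
│ └───┴─┐ ╵ │
│       │   │
└───────┴───┘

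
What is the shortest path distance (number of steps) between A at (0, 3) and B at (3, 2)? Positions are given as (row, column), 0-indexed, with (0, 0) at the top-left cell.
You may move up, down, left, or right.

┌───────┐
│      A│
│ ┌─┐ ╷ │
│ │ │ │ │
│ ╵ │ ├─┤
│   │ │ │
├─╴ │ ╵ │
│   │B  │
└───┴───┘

Finding path from (0, 3) to (3, 2):
Path: (0,3) → (0,2) → (1,2) → (2,2) → (3,2)
Distance: 4 steps

Solution:

┌───────┐
│    ↓ A│
│ ┌─┐ ╷ │
│ │ │↓│ │
│ ╵ │ ├─┤
│   │↓│ │
├─╴ │ ╵ │
│   │B  │
└───┴───┘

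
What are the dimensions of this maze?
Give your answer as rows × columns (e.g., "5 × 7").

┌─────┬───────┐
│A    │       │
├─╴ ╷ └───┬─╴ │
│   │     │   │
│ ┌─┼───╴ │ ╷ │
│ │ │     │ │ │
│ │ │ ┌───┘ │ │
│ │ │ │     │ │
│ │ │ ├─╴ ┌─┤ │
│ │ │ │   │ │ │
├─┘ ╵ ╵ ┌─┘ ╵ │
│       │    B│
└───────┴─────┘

Counting the maze dimensions:
Rows (vertical): 6
Columns (horizontal): 7
Dimensions: 6 × 7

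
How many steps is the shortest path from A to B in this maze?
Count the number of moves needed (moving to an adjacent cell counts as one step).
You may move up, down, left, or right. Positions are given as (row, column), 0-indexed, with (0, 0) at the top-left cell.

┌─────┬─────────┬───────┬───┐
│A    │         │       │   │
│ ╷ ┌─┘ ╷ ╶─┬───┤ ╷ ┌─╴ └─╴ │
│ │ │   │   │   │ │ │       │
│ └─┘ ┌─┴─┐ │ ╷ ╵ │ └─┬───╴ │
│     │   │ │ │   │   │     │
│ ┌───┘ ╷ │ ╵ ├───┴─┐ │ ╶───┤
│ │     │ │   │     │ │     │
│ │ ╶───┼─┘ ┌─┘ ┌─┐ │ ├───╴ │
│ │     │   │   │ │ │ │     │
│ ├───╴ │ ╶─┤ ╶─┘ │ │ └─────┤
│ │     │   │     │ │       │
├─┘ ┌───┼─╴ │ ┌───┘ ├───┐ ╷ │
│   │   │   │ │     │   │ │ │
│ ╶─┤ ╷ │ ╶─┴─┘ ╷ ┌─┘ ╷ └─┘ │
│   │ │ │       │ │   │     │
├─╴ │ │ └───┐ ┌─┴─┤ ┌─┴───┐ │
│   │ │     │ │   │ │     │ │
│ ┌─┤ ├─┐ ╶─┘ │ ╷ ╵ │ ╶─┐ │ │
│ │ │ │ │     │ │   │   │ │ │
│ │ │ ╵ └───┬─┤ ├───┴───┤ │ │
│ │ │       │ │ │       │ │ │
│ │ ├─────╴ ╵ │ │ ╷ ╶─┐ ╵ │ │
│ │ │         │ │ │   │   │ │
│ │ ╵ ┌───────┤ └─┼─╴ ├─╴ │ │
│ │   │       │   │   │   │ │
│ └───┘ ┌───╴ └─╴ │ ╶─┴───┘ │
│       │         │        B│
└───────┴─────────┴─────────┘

Using BFS to find shortest path:
Start: (0, 0), End: (13, 13)
Path found:
(0,0) → (1,0) → (2,0) → (2,1) → (2,2) → (1,2) → (1,3) → (0,3) → (0,4) → (1,4) → (1,5) → (2,5) → (3,5) → (3,6) → (2,6) → (1,6) → (1,7) → (2,7) → (2,8) → (1,8) → (0,8) → (0,9) → (1,9) → (2,9) → (2,10) → (3,10) → (4,10) → (5,10) → (5,11) → (5,12) → (5,13) → (6,13) → (7,13) → (8,13) → (9,13) → (10,13) → (11,13) → (12,13) → (13,13)
Number of steps: 38

Solution:

┌─────┬─────────┬───────┬───┐
│A    │↱ ↓      │↱ ↓    │   │
│ ╷ ┌─┘ ╷ ╶─┬───┤ ╷ ┌─╴ └─╴ │
│↓│ │↱ ↑│↳ ↓│↱ ↓│↑│↓│       │
│ └─┘ ┌─┴─┐ │ ╷ ╵ │ └─┬───╴ │
│↳ → ↑│   │↓│↑│↳ ↑│↳ ↓│     │
│ ┌───┘ ╷ │ ╵ ├───┴─┐ │ ╶───┤
│ │     │ │↳ ↑│     │↓│     │
│ │ ╶───┼─┘ ┌─┘ ┌─┐ │ ├───╴ │
│ │     │   │   │ │ │↓│     │
│ ├───╴ │ ╶─┤ ╶─┘ │ │ └─────┤
│ │     │   │     │ │↳ → → ↓│
├─┘ ┌───┼─╴ │ ┌───┘ ├───┐ ╷ │
│   │   │   │ │     │   │ │↓│
│ ╶─┤ ╷ │ ╶─┴─┘ ╷ ┌─┘ ╷ └─┘ │
│   │ │ │       │ │   │    ↓│
├─╴ │ │ └───┐ ┌─┴─┤ ┌─┴───┐ │
│   │ │     │ │   │ │     │↓│
│ ┌─┤ ├─┐ ╶─┘ │ ╷ ╵ │ ╶─┐ │ │
│ │ │ │ │     │ │   │   │ │↓│
│ │ │ ╵ └───┬─┤ ├───┴───┤ │ │
│ │ │       │ │ │       │ │↓│
│ │ ├─────╴ ╵ │ │ ╷ ╶─┐ ╵ │ │
│ │ │         │ │ │   │   │↓│
│ │ ╵ ┌───────┤ └─┼─╴ ├─╴ │ │
│ │   │       │   │   │   │↓│
│ └───┘ ┌───╴ └─╴ │ ╶─┴───┘ │
│       │         │        B│
└───────┴─────────┴─────────┘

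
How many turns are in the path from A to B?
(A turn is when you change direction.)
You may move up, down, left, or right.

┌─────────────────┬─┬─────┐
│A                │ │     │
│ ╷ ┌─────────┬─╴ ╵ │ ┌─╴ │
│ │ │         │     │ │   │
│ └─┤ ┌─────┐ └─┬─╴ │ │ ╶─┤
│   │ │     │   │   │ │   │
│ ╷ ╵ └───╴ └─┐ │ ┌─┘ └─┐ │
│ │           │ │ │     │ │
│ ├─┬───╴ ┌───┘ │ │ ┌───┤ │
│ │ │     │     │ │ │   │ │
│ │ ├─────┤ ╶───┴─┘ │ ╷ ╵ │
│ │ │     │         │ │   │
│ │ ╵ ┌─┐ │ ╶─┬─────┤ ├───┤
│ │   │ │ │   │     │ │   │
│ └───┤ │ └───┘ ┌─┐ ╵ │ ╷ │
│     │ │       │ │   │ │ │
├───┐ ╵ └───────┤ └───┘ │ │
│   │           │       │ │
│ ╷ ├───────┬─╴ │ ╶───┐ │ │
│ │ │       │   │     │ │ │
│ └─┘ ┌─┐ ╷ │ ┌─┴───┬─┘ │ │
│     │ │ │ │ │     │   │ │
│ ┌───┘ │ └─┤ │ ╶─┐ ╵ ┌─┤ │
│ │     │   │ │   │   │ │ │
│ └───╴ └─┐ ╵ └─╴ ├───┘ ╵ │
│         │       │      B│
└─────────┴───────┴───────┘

Directions: down, down, down, down, down, down, down, right, right, down, right, right, right, right, right, down, left, down, down, down, right, right, up, left, up, right, right, down, right, up, right, up, up, up, up, right, down, down, down, down, down, down
Number of turns: 18

Solution:

┌─────────────────┬─┬─────┐
│A                │ │     │
│ ╷ ┌─────────┬─╴ ╵ │ ┌─╴ │
│↓│ │         │     │ │   │
│ └─┤ ┌─────┐ └─┬─╴ │ │ ╶─┤
│↓  │ │     │   │   │ │   │
│ ╷ ╵ └───╴ └─┐ │ ┌─┘ └─┐ │
│↓│           │ │ │     │ │
│ ├─┬───╴ ┌───┘ │ │ ┌───┤ │
│↓│ │     │     │ │ │   │ │
│ │ ├─────┤ ╶───┴─┘ │ ╷ ╵ │
│↓│ │     │         │ │   │
│ │ ╵ ┌─┐ │ ╶─┬─────┤ ├───┤
│↓│   │ │ │   │     │ │↱ ↓│
│ └───┤ │ └───┘ ┌─┐ ╵ │ ╷ │
│↳ → ↓│ │       │ │   │↑│↓│
├───┐ ╵ └───────┤ └───┘ │ │
│   │↳ → → → → ↓│      ↑│↓│
│ ╷ ├───────┬─╴ │ ╶───┐ │ │
│ │ │       │↓ ↲│     │↑│↓│
│ └─┘ ┌─┐ ╷ │ ┌─┴───┬─┘ │ │
│     │ │ │ │↓│↱ → ↓│↱ ↑│↓│
│ ┌───┘ │ └─┤ │ ╶─┐ ╵ ┌─┤ │
│ │     │   │↓│↑ ↰│↳ ↑│ │↓│
│ └───╴ └─┐ ╵ └─╴ ├───┘ ╵ │
│         │  ↳ → ↑│      B│
└─────────┴───────┴───────┘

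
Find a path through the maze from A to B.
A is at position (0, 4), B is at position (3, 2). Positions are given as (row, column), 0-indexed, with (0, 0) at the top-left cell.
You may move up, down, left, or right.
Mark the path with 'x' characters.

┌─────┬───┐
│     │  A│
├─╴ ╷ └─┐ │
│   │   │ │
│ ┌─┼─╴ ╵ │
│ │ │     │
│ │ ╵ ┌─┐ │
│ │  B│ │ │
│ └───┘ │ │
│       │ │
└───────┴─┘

Finding the shortest path from (0, 4) to (3, 2):
Path length: 5 steps
Directions: down → down → left → left → down

Solution:

┌─────┬───┐
│     │  A│
├─╴ ╷ └─┐ │
│   │   │x│
│ ┌─┼─╴ ╵ │
│ │ │x x x│
│ │ ╵ ┌─┐ │
│ │  B│ │ │
│ └───┘ │ │
│       │ │
└───────┴─┘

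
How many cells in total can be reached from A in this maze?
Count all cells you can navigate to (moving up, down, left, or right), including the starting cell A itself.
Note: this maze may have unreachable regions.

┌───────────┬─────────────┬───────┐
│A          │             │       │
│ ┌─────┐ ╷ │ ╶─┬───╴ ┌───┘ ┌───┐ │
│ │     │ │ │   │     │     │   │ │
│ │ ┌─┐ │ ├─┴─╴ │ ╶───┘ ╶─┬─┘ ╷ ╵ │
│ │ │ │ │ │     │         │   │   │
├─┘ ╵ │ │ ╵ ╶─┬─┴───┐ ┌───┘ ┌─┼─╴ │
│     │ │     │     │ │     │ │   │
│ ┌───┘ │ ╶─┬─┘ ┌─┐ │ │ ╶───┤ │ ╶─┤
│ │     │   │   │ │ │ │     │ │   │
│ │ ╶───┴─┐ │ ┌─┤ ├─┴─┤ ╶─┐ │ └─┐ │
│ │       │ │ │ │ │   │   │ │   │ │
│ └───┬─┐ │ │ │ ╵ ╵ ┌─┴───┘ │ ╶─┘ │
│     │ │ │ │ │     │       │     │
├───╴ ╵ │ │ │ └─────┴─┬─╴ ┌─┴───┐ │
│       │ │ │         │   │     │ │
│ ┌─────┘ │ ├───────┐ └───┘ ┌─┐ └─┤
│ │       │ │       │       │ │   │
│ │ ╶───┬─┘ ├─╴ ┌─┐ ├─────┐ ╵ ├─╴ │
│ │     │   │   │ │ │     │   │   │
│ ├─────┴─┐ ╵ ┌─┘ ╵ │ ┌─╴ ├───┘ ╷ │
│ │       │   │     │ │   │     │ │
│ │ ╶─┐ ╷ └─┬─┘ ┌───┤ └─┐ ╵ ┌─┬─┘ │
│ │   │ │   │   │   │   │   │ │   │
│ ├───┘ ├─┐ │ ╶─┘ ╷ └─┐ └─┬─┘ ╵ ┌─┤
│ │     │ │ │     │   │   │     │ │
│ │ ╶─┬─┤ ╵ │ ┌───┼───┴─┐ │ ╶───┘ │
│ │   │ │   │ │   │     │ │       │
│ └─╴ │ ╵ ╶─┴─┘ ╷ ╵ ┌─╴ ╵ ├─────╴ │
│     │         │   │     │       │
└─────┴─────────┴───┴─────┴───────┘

Using BFS/flood-fill to find all reachable cells from A:
Maze size: 15 × 17 = 255 total cells
146 cell(s) are walled off and cannot be reached from A.
Reachable cells: 109

Reachable region (· marks reachable cells):

┌───────────┬─────────────┬───────┐
│A · · · · ·│· · · · · · ·│· · · ·│
│ ┌─────┐ ╷ │ ╶─┬───╴ ┌───┘ ┌───┐ │
│·│     │·│·│· ·│· · ·│· · ·│· ·│·│
│ │ ┌─┐ │ ├─┴─╴ │ ╶───┘ ╶─┬─┘ ╷ ╵ │
│·│ │ │ │·│· · ·│· · · · ·│· ·│· ·│
├─┘ ╵ │ │ ╵ ╶─┬─┴───┐ ┌───┘ ┌─┼─╴ │
│     │ │· · ·│     │·│· · ·│·│· ·│
│ ┌───┘ │ ╶─┬─┘ ┌─┐ │ │ ╶───┤ │ ╶─┤
│ │     │· ·│   │ │ │·│· · ·│·│· ·│
│ │ ╶───┴─┐ │ ┌─┤ ├─┴─┤ ╶─┐ │ └─┐ │
│ │       │·│ │ │ │   │· ·│·│· ·│·│
│ └───┬─┐ │ │ │ ╵ ╵ ┌─┴───┘ │ ╶─┘ │
│     │ │ │·│ │     │· · · ·│· · ·│
├───╴ ╵ │ │ │ └─────┴─┬─╴ ┌─┴───┐ │
│       │ │·│         │· ·│     │·│
│ ┌─────┘ │ ├───────┐ └───┘ ┌─┐ └─┤
│ │       │·│· · · ·│       │ │   │
│ │ ╶───┬─┘ ├─╴ ┌─┐ ├─────┐ ╵ ├─╴ │
│ │     │· ·│· ·│·│·│     │   │   │
│ ├─────┴─┐ ╵ ┌─┘ ╵ │ ┌─╴ ├───┘ ╷ │
│ │       │· ·│· · ·│ │   │     │ │
│ │ ╶─┐ ╷ └─┬─┘ ┌───┤ └─┐ ╵ ┌─┬─┘ │
│ │   │ │   │· ·│· ·│   │   │ │   │
│ ├───┘ ├─┐ │ ╶─┘ ╷ └─┐ └─┬─┘ ╵ ┌─┤
│ │     │ │ │· · ·│· ·│   │     │ │
│ │ ╶─┬─┤ ╵ │ ┌───┼───┴─┐ │ ╶───┘ │
│ │   │ │   │·│   │     │ │       │
│ └─╴ │ ╵ ╶─┴─┘ ╷ ╵ ┌─╴ ╵ ├─────╴ │
│     │         │   │     │       │
└─────┴─────────┴───┴─────┴───────┘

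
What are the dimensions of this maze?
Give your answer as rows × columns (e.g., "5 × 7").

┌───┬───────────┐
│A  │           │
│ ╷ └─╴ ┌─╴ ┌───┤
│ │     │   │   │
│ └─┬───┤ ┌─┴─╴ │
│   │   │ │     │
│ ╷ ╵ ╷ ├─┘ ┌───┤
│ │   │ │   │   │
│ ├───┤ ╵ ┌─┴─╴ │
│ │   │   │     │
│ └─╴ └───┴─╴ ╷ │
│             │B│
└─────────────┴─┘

Counting the maze dimensions:
Rows (vertical): 6
Columns (horizontal): 8
Dimensions: 6 × 8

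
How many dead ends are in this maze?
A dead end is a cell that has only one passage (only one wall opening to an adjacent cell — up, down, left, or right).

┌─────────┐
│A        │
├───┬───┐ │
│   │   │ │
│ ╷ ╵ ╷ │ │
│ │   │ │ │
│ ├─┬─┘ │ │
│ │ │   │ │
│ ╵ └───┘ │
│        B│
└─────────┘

Checking each cell for number of passages:

Dead ends found at positions:
  (0, 0)
  (3, 1)
  (3, 2)
Total dead ends: 3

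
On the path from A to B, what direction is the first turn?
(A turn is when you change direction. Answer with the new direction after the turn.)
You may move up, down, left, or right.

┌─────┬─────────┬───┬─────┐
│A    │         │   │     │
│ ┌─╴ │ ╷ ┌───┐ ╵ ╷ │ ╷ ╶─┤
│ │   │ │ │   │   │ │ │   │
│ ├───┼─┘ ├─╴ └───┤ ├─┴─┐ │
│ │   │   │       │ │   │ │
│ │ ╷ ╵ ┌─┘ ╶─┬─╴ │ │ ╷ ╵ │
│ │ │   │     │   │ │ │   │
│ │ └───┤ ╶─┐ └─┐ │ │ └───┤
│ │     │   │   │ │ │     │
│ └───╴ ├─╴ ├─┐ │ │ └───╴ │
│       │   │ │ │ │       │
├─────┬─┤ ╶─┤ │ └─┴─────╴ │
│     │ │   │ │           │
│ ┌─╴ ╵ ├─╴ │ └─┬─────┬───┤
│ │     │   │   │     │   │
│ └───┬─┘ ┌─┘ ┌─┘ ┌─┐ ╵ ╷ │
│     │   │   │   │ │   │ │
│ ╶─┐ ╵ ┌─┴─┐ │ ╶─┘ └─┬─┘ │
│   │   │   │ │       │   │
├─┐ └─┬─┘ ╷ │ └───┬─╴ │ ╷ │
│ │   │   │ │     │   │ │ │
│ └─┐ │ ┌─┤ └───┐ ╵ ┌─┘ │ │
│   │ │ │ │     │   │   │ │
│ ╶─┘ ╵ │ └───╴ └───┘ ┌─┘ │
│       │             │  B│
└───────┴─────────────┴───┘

Directions: down, down, down, down, down, right, right, right, up, left, left, up, up, right, down, right, up, right, up, up, right, right, right, down, right, up, right, down, down, down, down, down, right, right, right, down, left, left, left, left, left, up, up, left, up, left, left, down, right, down, left, down, right, down, left, down, left, down, left, up, left, left, down, right, down, right, down, down, right, up, up, right, up, right, down, down, right, right, down, right, right, right, up, right, up, up, right, down, down, down
First turn direction: right

Solution:

┌─────┬─────────┬───┬─────┐
│A    │  ↱ → → ↓│↱ ↓│     │
│ ┌─╴ │ ╷ ┌───┐ ╵ ╷ │ ╷ ╶─┤
│↓│   │ │↑│   │↳ ↑│↓│ │   │
│ ├───┼─┘ ├─╴ └───┤ ├─┴─┐ │
│↓│↱ ↓│↱ ↑│       │↓│   │ │
│ │ ╷ ╵ ┌─┘ ╶─┬─╴ │ │ ╷ ╵ │
│↓│↑│↳ ↑│↓ ← ↰│   │↓│ │   │
│ │ └───┤ ╶─┐ └─┐ │ │ └───┤
│↓│↑ ← ↰│↳ ↓│↑ ↰│ │↓│     │
│ └───╴ ├─╴ ├─┐ │ │ └───╴ │
│↳ → → ↑│↓ ↲│ │↑│ │↳ → → ↓│
├─────┬─┤ ╶─┤ │ └─┴─────╴ │
│     │ │↳ ↓│ │↑ ← ← ← ← ↲│
│ ┌─╴ ╵ ├─╴ │ └─┬─────┬───┤
│ │     │↓ ↲│   │     │   │
│ └───┬─┘ ┌─┘ ┌─┘ ┌─┐ ╵ ╷ │
│↓ ← ↰│↓ ↲│   │   │ │   │ │
│ ╶─┐ ╵ ┌─┴─┐ │ ╶─┘ └─┬─┘ │
│↳ ↓│↑ ↲│↱ ↓│ │       │↱ ↓│
├─┐ └─┬─┘ ╷ │ └───┬─╴ │ ╷ │
│ │↳ ↓│↱ ↑│↓│     │   │↑│↓│
│ └─┐ │ ┌─┤ └───┐ ╵ ┌─┘ │ │
│   │↓│↑│ │↳ → ↓│   │↱ ↑│↓│
│ ╶─┘ ╵ │ └───╴ └───┘ ┌─┘ │
│    ↳ ↑│      ↳ → → ↑│  B│
└───────┴─────────────┴───┘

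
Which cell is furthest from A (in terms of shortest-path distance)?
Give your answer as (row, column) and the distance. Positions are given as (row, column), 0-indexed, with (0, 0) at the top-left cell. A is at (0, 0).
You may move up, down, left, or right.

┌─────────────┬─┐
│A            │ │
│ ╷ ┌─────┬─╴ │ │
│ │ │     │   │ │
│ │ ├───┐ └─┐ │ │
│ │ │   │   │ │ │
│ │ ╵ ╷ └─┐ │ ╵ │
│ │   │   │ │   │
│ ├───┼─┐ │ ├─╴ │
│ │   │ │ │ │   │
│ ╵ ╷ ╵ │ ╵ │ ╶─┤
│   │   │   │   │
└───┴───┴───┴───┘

Computing BFS distances from A to all cells:
Furthest cell: (1, 2)
Distance: 19 steps

Path from A to the furthest cell:

┌─────────────┬─┐
│A ↓          │ │
│ ╷ ┌─────┬─╴ │ │
│ │↓│B ← ↰│   │ │
│ │ ├───┐ └─┐ │ │
│ │↓│↱ ↓│↑ ↰│ │ │
│ │ ╵ ╷ └─┐ │ ╵ │
│ │↳ ↑│↳ ↓│↑│   │
│ ├───┼─┐ │ ├─╴ │
│ │   │ │↓│↑│   │
│ ╵ ╷ ╵ │ ╵ │ ╶─┤
│   │   │↳ ↑│   │
└───┴───┴───┴───┘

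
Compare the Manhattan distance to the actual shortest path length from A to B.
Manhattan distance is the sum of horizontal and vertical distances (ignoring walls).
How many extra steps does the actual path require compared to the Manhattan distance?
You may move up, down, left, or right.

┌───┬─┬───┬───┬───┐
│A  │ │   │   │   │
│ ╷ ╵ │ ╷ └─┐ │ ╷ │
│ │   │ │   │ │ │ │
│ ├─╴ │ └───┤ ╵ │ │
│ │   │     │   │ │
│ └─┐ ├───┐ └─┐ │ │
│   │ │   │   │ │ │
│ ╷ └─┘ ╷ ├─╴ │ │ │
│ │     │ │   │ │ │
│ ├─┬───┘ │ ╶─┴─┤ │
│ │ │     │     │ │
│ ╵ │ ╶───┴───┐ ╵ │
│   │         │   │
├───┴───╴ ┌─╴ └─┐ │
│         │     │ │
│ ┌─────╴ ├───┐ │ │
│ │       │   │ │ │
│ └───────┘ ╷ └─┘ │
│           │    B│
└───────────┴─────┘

Manhattan distance: |9 - 0| + |8 - 0| = 17
Actual path length: 33
Extra steps: 33 - 17 = 16

Solution:

┌───┬─┬───┬───┬───┐
│A  │ │   │   │   │
│ ╷ ╵ │ ╷ └─┐ │ ╷ │
│↓│   │ │   │ │ │ │
│ ├─╴ │ └───┤ ╵ │ │
│↓│   │     │   │ │
│ └─┐ ├───┐ └─┐ │ │
│↳ ↓│ │↱ ↓│   │ │ │
│ ╷ └─┘ ╷ ├─╴ │ │ │
│ │↳ → ↑│↓│   │ │ │
│ ├─┬───┘ │ ╶─┴─┤ │
│ │ │↓ ← ↲│     │ │
│ ╵ │ ╶───┴───┐ ╵ │
│   │↳ → ↓    │   │
├───┴───╴ ┌─╴ └─┐ │
│↓ ← ← ← ↲│     │ │
│ ┌─────╴ ├───┐ │ │
│↓│       │↱ ↓│ │ │
│ └───────┘ ╷ └─┘ │
│↳ → → → → ↑│↳ → B│
└───────────┴─────┘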